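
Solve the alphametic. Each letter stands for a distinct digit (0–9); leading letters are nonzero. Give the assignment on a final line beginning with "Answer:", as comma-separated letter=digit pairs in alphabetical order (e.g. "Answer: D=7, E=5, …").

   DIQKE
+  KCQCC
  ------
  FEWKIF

Step 1. [col 1: E + C ≡ F (mod 10)] several values work for E in column 1 (E + C ≡ F (mod 10), carry-in 0); try E=4. So E=4.
Step 2. [col 1: E + C ≡ F (mod 10)] C=7 is one option consistent with column 1 (E + C ≡ F (mod 10), carry-in 0) — take it ⇒ C=7.
Step 3. [col 1: E + C ≡ F (mod 10)] column 1: given E=4, C=7, carry-in 0, and digits 4,7 already taken and all letters distinct, E+C≡F (mod 10) forces F=1. So F=1.
Step 4. [col 2: K + C ≡ I (mod 10)] no forcing yet in column 2 (carry-in 1); K=5 is free and consistent — try it. So K=5.
Step 5. [col 2: K + C ≡ I (mod 10)] column 2 reads K+C+carry(1)=I with K=5, C=7; with digits 1,4,5,7 already taken and all letters distinct, the only value for I is 3, so I=3.
Step 6. [col 3: Q + Q ≡ K (mod 10)] column 3: given K=5, carry-in 1, and digits 1,3,4,5,7 already taken and all letters distinct, Q+Q≡K (mod 10) forces Q=2 ⇒ Q=2.
Step 7. [col 4: I + C ≡ W (mod 10)] column 4: given I=3, C=7, carry-in 0, and digits 1,2,3,4,5,7 already taken and all letters distinct, I+C≡W (mod 10) forces W=0, so W=0.
Step 8. [col 5: D + K ≡ E (mod 10)] from column 5 (K=5, E=4, carry-in 1, digits 0,1,2,3,4,5,7 already taken and all letters distinct): D must equal 8. So D=8.

Answer: C=7, D=8, E=4, F=1, I=3, K=5, Q=2, W=0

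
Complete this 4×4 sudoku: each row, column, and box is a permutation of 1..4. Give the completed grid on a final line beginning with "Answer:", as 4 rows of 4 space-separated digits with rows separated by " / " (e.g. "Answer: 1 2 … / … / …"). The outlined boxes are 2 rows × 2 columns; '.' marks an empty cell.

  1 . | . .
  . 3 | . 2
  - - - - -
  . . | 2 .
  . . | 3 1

Step 1. [r2c1∈{4}] nothing but 4 survives at r2c1, so r2c1=4.
Step 2. [r4c2∈{2,4}] across row 4, 4 lands solely at r4c2. So r4c2=4.
Step 3. [r1c4∈{3,4}] across row 1, 3 lands solely at r1c4, so r1c4=3.
Step 4. [r3c4∈{4}] r3c4 has the single candidate 4. So r3c4=4.
Step 5. [r3c1∈{3}] r3c1 is down to just 3, so r3c1=3.
Step 6. [r1c2∈{2}] nothing but 2 survives at r1c2, so r1c2=2.
Step 7. [r2c3∈{1}] nothing but 1 survives at r2c3 ⇒ r2c3=1.
Step 8. [r1c3∈{4}] r1c3's peers cover all but 4, so r1c3=4.
Step 9. [r3c2∈{1}] only 1 remains possible at r3c2. So r3c2=1.
Step 10. [r4c1∈{2}] nothing but 2 survives at r4c1. So r4c1=2.

Answer: 1 2 4 3 / 4 3 1 2 / 3 1 2 4 / 2 4 3 1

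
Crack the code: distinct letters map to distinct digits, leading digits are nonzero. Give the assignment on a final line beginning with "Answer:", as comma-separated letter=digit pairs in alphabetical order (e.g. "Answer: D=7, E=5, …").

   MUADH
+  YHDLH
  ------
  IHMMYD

Step 1. [col 1: H + H ≡ D (mod 10)] several values work for D in column 1 (H + H ≡ D (mod 10), carry-in 0); try D=4. So D=4.
Step 2. [I] adding two 5-digit numbers gives at most 5+1 digits, and here it does — I is that final carry and must be 1. So I=1.
Step 3. [col 1: H + H ≡ D (mod 10)] H=7 is one option consistent with column 1 (H + H ≡ D (mod 10), carry-in 0) — take it. So H=7.
Step 4. [col 2: D + L ≡ Y (mod 10)] several values work for L in column 2 (D + L ≡ Y (mod 10), carry-in 1); try L=3 ⇒ L=3.
Step 5. [col 2: D + L ≡ Y (mod 10)] in column 2 we have D+L≡Y with carry-in 1; given D=4, L=3 and digits 1,3,4,7 already taken and all letters distinct, that pins Y to 8, so Y=8.
Step 6. [col 3: A + D ≡ M (mod 10)] no forcing yet in column 3 (carry-in 0); A=5 is free and consistent — try it, so A=5.
Step 7. [col 3: A + D ≡ M (mod 10)] column 3 reads A+D+carry(0)=M with A=5, D=4; with digits 1,3,4,5,7,8 already taken and all letters distinct, the only value for M is 9, so M=9.
Step 8. [col 4: U + H ≡ M (mod 10)] column 4 reads U+H+carry(0)=M with H=7, M=9; with digits 1,3,4,5,7,8,9 already taken and all letters distinct, the only value for U is 2, so U=2.

Answer: A=5, D=4, H=7, I=1, L=3, M=9, U=2, Y=8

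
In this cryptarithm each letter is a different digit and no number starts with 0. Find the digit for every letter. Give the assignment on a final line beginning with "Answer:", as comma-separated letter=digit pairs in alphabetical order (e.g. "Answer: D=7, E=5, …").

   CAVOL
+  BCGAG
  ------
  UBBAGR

Step 1. [col 1: L + G ≡ R (mod 10)] G=4 is one option consistent with column 1 (L + G ≡ R (mod 10), carry-in 0) — take it ⇒ G=4.
Step 2. [U] adding two 5-digit numbers gives at most 5+1 digits, and here it does — U is that final carry and must be 1. So U=1.
Step 3. [col 1: L + G ≡ R (mod 10)] R=0 is one option consistent with column 1 (L + G ≡ R (mod 10), carry-in 0) — take it ⇒ R=0.
Step 4. [col 1: L + G ≡ R (mod 10)] from column 1 (G=4, R=0, carry-in 0, digits 0,1,4 already taken and all letters distinct): L must equal 6. So L=6.
Step 5. [col 2: O + A ≡ G (mod 10)] no forcing yet in column 2 (carry-in 1); O=5 is free and consistent — try it. So O=5.
Step 6. [col 2: O + A ≡ G (mod 10)] in column 2 we have O+A≡G with carry-in 1; given O=5, G=4 and digits 0,1,4,5,6 already taken and all letters distinct, that pins A to 8 ⇒ A=8.
Step 7. [col 3: V + G ≡ A (mod 10)] from column 3 (G=4, A=8, carry-in 1, digits 0,1,4,5,6,8 already taken and all letters distinct): V must equal 3, so V=3.
Step 8. [col 4: A + C ≡ B (mod 10)] in column 4 we have A+C≡B with carry-in 0; given A=8 and digits 0,1,3,4,5,6,8 already taken and all letters distinct, that pins C to 9. So C=9.
Step 9. [col 4: A + C ≡ B (mod 10)] column 4 reads A+C+carry(0)=B with A=8, C=9; with digits 0,1,3,4,5,6,8,9 already taken and all letters distinct, the only value for B is 7 ⇒ B=7.

Answer: A=8, B=7, C=9, G=4, L=6, O=5, R=0, U=1, V=3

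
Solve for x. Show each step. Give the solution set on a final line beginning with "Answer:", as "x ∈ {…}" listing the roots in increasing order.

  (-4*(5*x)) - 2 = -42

Step 1. [(-4*(5*x)) - 2 = -42] 2 comes off first (add 2). So sub: -4*(5*x) = -40.
Step 2. [-4*(5*x) = -40] -4 out front; divide by -4. So div: 5*x = 10.
Step 3. [5*x = 10] 5·(inner) — divide through by 5 ⇒ div: x = 2.

Answer: x ∈ {2}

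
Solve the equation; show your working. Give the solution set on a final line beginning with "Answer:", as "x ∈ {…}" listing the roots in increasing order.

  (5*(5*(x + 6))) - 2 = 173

Step 1. [(5*(5*(x + 6))) - 2 = 173] the outer -2 inverts by adding 2, so sub: 5*(5*(x + 6)) = 175.
Step 2. [5*(5*(x + 6)) = 175] 5 out front; divide by 5 ⇒ div: 5*(x + 6) = 35.
Step 3. [5*(x + 6) = 35] 5 out front; divide by 5, so div: x + 6 = 7.
Step 4. [x + 6 = 7] peel the +6: subtract 6 from each side. So sub: x = 1.

Answer: x ∈ {1}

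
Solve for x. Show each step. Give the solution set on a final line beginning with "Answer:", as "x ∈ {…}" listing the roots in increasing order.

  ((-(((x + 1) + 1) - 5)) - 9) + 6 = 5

Step 1. [((-(((x + 1) + 1) - 5)) - 9) + 6 = 5] the outer +6 inverts by subtracting 6, so sub: (-(((x + 1) + 1) - 5)) - 9 = -1.
Step 2. [(-(((x + 1) + 1) - 5)) - 9 = -1] add 9: x sits inside (… - 9) ⇒ sub: -(((x + 1) + 1) - 5) = 8.
Step 3. [-(((x + 1) + 1) - 5) = 8] flip signs both sides, so neg: ((x + 1) + 1) - 5 = -8.
Step 4. [((x + 1) + 1) - 5 = -8] add 5: x sits inside (… - 5). So sub: (x + 1) + 1 = -3.
Step 5. [(x + 1) + 1 = -3] peel the +1: subtract 1 from each side, so sub: x + 1 = -4.
Step 6. [x + 1 = -4] peel the +1: subtract 1 from each side. So sub: x = -5.

Answer: x ∈ {-5}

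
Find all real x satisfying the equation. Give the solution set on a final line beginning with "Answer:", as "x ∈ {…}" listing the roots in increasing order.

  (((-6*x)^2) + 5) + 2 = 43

Step 1. [(((-6*x)^2) + 5) + 2 = 43] peel the +2: subtract 2 from each side. So sub: ((-6*x)^2) + 5 = 41.
Step 2. [((-6*x)^2) + 5 = 41] subtract 5: x sits inside (… + 5). So sub: (-6*x)^2 = 36.
Step 3. [(-6*x)^2 = 36] LHS squared, RHS 36 ≥ 0: apply √ (±), so sqrt: -6*x = 6 or -6.
Step 4. [-6*x = 6 or -6] LHS = -6·(…); ÷-6 both sides. So div: x = -1 or 1.

Answer: x ∈ {-1, 1}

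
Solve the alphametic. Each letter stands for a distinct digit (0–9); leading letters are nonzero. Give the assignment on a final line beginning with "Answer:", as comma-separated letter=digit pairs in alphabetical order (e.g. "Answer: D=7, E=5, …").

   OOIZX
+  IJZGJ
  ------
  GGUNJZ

Step 1. [col 1: X + J ≡ Z (mod 10)] several values work for Z in column 1 (X + J ≡ Z (mod 10), carry-in 0); try Z=5 ⇒ Z=5.
Step 2. [col 1: X + J ≡ Z (mod 10)] several values work for X in column 1 (X + J ≡ Z (mod 10), carry-in 0); try X=8 ⇒ X=8.
Step 3. [col 1: X + J ≡ Z (mod 10)] column 1 reads X+J+carry(0)=Z with X=8, Z=5; with digits 5,8 already taken and all letters distinct, the only value for J is 7. So J=7.
Step 4. [col 2: Z + G ≡ J (mod 10)] column 2: given Z=5, J=7, carry-in 1, and digits 5,7,8 already taken and all letters distinct, Z+G≡J (mod 10) forces G=1, so G=1.
Step 5. [col 3: I + Z ≡ N (mod 10)] no forcing yet in column 3 (carry-in 0); I=4 is free and consistent — try it. So I=4.
Step 6. [col 3: I + Z ≡ N (mod 10)] from column 3 (I=4, Z=5, carry-in 0, digits 1,4,5,7,8 already taken and all letters distinct): N must equal 9. So N=9.
Step 7. [col 4: O + J ≡ U (mod 10)] column 4 (O + J ≡ U (mod 10), carry-in 0) doesn't pin U yet; pick U=3 and continue ⇒ U=3.
Step 8. [col 4: O + J ≡ U (mod 10)] from column 4 (J=7, U=3, carry-in 0, digits 1,3,4,5,7,8,9 already taken and all letters distinct): O must equal 6 ⇒ O=6.

Answer: G=1, I=4, J=7, N=9, O=6, U=3, X=8, Z=5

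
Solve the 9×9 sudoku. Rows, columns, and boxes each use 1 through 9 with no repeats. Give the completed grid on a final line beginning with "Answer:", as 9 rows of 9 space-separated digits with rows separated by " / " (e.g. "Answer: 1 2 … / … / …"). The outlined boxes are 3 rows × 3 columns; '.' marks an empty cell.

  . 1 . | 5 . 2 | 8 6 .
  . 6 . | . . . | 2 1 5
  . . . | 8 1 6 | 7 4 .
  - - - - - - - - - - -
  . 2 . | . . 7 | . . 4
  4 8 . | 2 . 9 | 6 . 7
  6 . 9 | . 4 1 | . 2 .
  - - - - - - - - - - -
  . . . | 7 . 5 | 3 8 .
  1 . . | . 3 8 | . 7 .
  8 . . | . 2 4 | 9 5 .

Step 1. [r1c3∈{3,4,7}] 4 has one home in row 1: r1c3. So r1c3=4.
Step 2. [r6c4∈{3}] r6c4 has the single candidate 3 ⇒ r6c4=3.
Step 3. [r5c3∈{1,3,5}] 1 has one home in row 5: r5c3, so r5c3=1.
Step 4. [r7c9∈{1,2,6}] across row 7, 1 lands solely at r7c9 ⇒ r7c9=1.
Step 5. [r4c4∈{6}] nothing but 6 survives at r4c4 ⇒ r4c4=6.
Step 6. [r8c4∈{9}] nothing but 9 survives at r8c4 ⇒ r8c4=9.
Step 7. [r2c3∈{3,7,8}] row 2 places 8 nowhere but r2c3, so r2c3=8.
Step 8. [r9c3∈{3,6,7}] 7 has one home in col 3: r9c3, so r9c3=7.
Step 9. [r6c7∈{5}] r6c7's peers cover all but 5. So r6c7=5.
Step 10. [r8c9∈{2,6}] r8c9 is the only open cell in col 9 admitting 2, so r8c9=2.
Step 11. [r8c3∈{5,6}] across row 8, 6 lands solely at r8c3 ⇒ r8c3=6.
Step 12. [r7c3∈{2}] r7c3 has the single candidate 2, so r7c3=2.
Step 13. [r7c1∈{9}] nothing but 9 survives at r7c1. So r7c1=9.
Step 14. [r3c2∈{3,5,9}] r3c2 is the only open cell in col 2 admitting 9. So r3c2=9.
Step 15. [r3c9∈{3}] r3c9 is down to just 3. So r3c9=3.
Step 16. [r1c1∈{3,7}] r1c1 is the only open cell in row 1 admitting 3. So r1c1=3.
Step 17. [r4c1∈{5}] nothing but 5 survives at r4c1, so r4c1=5.
Step 18. [r2c5∈{7,9}] row 2 places 9 nowhere but r2c5, so r2c5=9.
Step 19. [r4c8∈{3,9}] row 4 places 9 nowhere but r4c8 ⇒ r4c8=9.
Step 20. [r8c2∈{4,5}] in row 8, 5 fits only at r8c2, so r8c2=5.
Step 21. [r1c9∈{9}] nothing but 9 survives at r1c9 ⇒ r1c9=9.
Step 22. [r4c7∈{1}] r4c7 has the single candidate 1, so r4c7=1.
Step 23. [r6c2∈{7}] only 7 remains possible at r6c2 ⇒ r6c2=7.
Step 24. [r9c4∈{1}] r9c4's peers cover all but 1. So r9c4=1.
Step 25. [r7c5∈{6}] nothing but 6 survives at r7c5 ⇒ r7c5=6.
Step 26. [r4c5∈{8}] nothing but 8 survives at r4c5. So r4c5=8.
Step 27. [r5c8∈{3}] nothing but 3 survives at r5c8. So r5c8=3.
Step 28. [r3c3∈{5}] r3c3 is down to just 5 ⇒ r3c3=5.
Step 29. [r9c2∈{3}] nothing but 3 survives at r9c2, so r9c2=3.
Step 30. [r2c6∈{3}] r2c6's peers cover all but 3. So r2c6=3.
Step 31. [r1c5∈{7}] r1c5's peers cover all but 7, so r1c5=7.
Step 32. [r4c3∈{3}] r4c3 is down to just 3. So r4c3=3.
Step 33. [r3c1∈{2}] only 2 remains possible at r3c1 ⇒ r3c1=2.
Step 34. [r9c9∈{6}] nothing but 6 survives at r9c9, so r9c9=6.
Step 35. [r7c2∈{4}] r7c2 is down to just 4, so r7c2=4.
Step 36. [r6c9∈{8}] r6c9 has the single candidate 8. So r6c9=8.
Step 37. [r2c4∈{4}] r2c4 has the single candidate 4, so r2c4=4.
Step 38. [r2c1∈{7}] r2c1's peers cover all but 7 ⇒ r2c1=7.
Step 39. [r5c5∈{5}] r5c5's peers cover all but 5, so r5c5=5.
Step 40. [r8c7∈{4}] r8c7 has the single candidate 4 ⇒ r8c7=4.

Answer: 3 1 4 5 7 2 8 6 9 / 7 6 8 4 9 3 2 1 5 / 2 9 5 8 1 6 7 4 3 / 5 2 3 6 8 7 1 9 4 / 4 8 1 2 5 9 6 3 7 / 6 7 9 3 4 1 5 2 8 / 9 4 2 7 6 5 3 8 1 / 1 5 6 9 3 8 4 7 2 / 8 3 7 1 2 4 9 5 6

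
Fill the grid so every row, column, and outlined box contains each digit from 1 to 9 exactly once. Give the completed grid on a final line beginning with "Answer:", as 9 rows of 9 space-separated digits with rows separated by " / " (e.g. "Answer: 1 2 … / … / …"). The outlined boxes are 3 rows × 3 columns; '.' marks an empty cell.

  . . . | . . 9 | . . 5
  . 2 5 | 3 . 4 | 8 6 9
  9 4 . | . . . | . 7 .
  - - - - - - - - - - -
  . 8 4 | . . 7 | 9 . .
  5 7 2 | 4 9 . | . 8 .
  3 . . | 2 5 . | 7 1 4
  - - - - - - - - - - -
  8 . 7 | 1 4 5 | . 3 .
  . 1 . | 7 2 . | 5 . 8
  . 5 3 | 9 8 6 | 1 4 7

Step 1. [r3c9∈{1,2,3}] across col 9, 1 lands solely at r3c9 ⇒ r3c9=1.
Step 2. [r3c5∈{6}] r3c5's peers cover all but 6 ⇒ r3c5=6.
Step 3. [r1c3∈{1,6,8}] r1c3 is the only open cell in col 3 admitting 1, so r1c3=1.
Step 4. [r4c5∈{1,3}] in col 5, 3 fits only at r4c5. So r4c5=3.
Step 5. [r1c8∈{2}] r1c8 is down to just 2. So r1c8=2.
Step 6. [r7c2∈{6,9}] r7c2 is the only open cell in row 7 admitting 9, so r7c2=9.
Step 7. [r6c2∈{6}] r6c2's peers cover all but 6 ⇒ r6c2=6.
Step 8. [r1c4∈{8}] r1c4 has the single candidate 8. So r1c4=8.
Step 9. [r2c1∈{7}] r2c1 has the single candidate 7. So r2c1=7.
Step 10. [r3c7∈{3}] nothing but 3 survives at r3c7 ⇒ r3c7=3.
Step 11. [r5c7∈{6}] nothing but 6 survives at r5c7, so r5c7=6.
Step 12. [r7c7∈{2}] only 2 remains possible at r7c7, so r7c7=2.
Step 13. [r1c1∈{6}] r1c1 has the single candidate 6 ⇒ r1c1=6.
Step 14. [r3c6∈{2}] r3c6 has the single candidate 2. So r3c6=2.
Step 15. [r1c7∈{4}] r1c7 has the single candidate 4. So r1c7=4.
Step 16. [r8c3∈{6}] nothing but 6 survives at r8c3 ⇒ r8c3=6.
Step 17. [r8c8∈{9}] r8c8 has the single candidate 9. So r8c8=9.
Step 18. [r1c5∈{7}] r1c5's peers cover all but 7, so r1c5=7.
Step 19. [r3c3∈{8}] r3c3 is down to just 8. So r3c3=8.
Step 20. [r2c5∈{1}] only 1 remains possible at r2c5. So r2c5=1.
Step 21. [r4c8∈{5}] r4c8 is down to just 5 ⇒ r4c8=5.
Step 22. [r6c6∈{8}] r6c6's peers cover all but 8. So r6c6=8.
Step 23. [r5c9∈{3}] r5c9 has the single candidate 3. So r5c9=3.
Step 24. [r7c9∈{6}] nothing but 6 survives at r7c9. So r7c9=6.
Step 25. [r1c2∈{3}] nothing but 3 survives at r1c2, so r1c2=3.
Step 26. [r8c6∈{3}] only 3 remains possible at r8c6 ⇒ r8c6=3.
Step 27. [r4c4∈{6}] only 6 remains possible at r4c4 ⇒ r4c4=6.
Step 28. [r4c1∈{1}] r4c1 has the single candidate 1, so r4c1=1.
Step 29. [r4c9∈{2}] only 2 remains possible at r4c9. So r4c9=2.
Step 30. [r3c4∈{5}] r3c4's peers cover all but 5 ⇒ r3c4=5.
Step 31. [r8c1∈{4}] r8c1 is down to just 4. So r8c1=4.
Step 32. [r6c3∈{9}] r6c3 is down to just 9 ⇒ r6c3=9.
Step 33. [r9c1∈{2}] only 2 remains possible at r9c1. So r9c1=2.
Step 34. [r5c6∈{1}] r5c6 has the single candidate 1, so r5c6=1.

Answer: 6 3 1 8 7 9 4 2 5 / 7 2 5 3 1 4 8 6 9 / 9 4 8 5 6 2 3 7 1 / 1 8 4 6 3 7 9 5 2 / 5 7 2 4 9 1 6 8 3 / 3 6 9 2 5 8 7 1 4 / 8 9 7 1 4 5 2 3 6 / 4 1 6 7 2 3 5 9 8 / 2 5 3 9 8 6 1 4 7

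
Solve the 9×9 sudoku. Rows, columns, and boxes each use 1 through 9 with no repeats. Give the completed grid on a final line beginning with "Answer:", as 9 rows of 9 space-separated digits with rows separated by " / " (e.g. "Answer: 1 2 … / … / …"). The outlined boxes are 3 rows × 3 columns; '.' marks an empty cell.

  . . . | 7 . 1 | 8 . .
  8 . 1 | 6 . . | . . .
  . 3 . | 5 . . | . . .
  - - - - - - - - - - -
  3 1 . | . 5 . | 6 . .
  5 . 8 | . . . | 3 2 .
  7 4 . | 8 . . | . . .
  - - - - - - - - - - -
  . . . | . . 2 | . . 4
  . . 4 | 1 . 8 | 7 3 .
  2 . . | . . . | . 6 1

Step 1. [r4c8∈{4,7,8,9}] r4c8 is the only open cell in box 6 admitting 4 ⇒ r4c8=4.
Step 2. [r9c6∈{3,4,5,7,9}] r9c6 is the only open cell in col 6 admitting 5. So r9c6=5.
Step 3. [r9c7∈{9}] r9c7 is down to just 9 ⇒ r9c7=9.
Step 4. [r7c7∈{5}] r7c7's peers cover all but 5 ⇒ r7c7=5.
Step 5. [r1c3∈{2,5,6,9}] across col 3, 5 lands solely at r1c3. So r1c3=5.
Step 6. [r1c8∈{9}] r1c8 is down to just 9, so r1c8=9.
Step 7. [r5c5∈{1,4,6,7,9}] in row 5, 1 fits only at r5c5. So r5c5=1.
Step 8. [r3c5∈{2,4,8,9}] 8 has one home in row 3: r3c5. So r3c5=8.
Step 9. [r8c9∈{2}] nothing but 2 survives at r8c9 ⇒ r8c9=2.
Step 10. [r4c4∈{2,9}] 2 has one home in col 4: r4c4. So r4c4=2.
Step 11. [r4c3∈{9}] r4c3 is down to just 9, so r4c3=9.
Step 12. [r5c2∈{6}] r5c2's peers cover all but 6. So r5c2=6.
Step 13. [r6c6∈{3,6,9}] r6c6 is the only open cell in col 6 admitting 6. So r6c6=6.
Step 14. [r6c5∈{3,9}] row 6 places 3 nowhere but r6c5. So r6c5=3.
Step 15. [r2c6∈{3,4,9}] r2c6 is the only open cell in col 6 admitting 3. So r2c6=3.
Step 16. [r1c2∈{2}] r1c2 is down to just 2, so r1c2=2.
Step 17. [r1c5∈{4}] r1c5 has the single candidate 4, so r1c5=4.
Step 18. [r1c1∈{6}] r1c1 is down to just 6 ⇒ r1c1=6.
Step 19. [r8c1∈{9}] r8c1 is down to just 9. So r8c1=9.
Step 20. [r3c3∈{7}] r3c3 is down to just 7, so r3c3=7.
Step 21. [r3c7∈{1,2,4}] r3c7 is the only open cell in row 3 admitting 2. So r3c7=2.
Step 22. [r5c6∈{4,7,9}] across col 6, 4 lands solely at r5c6. So r5c6=4.
Step 23. [r5c9∈{7,9}] row 5 places 7 nowhere but r5c9, so r5c9=7.
Step 24. [r9c2∈{7,8}] row 9 places 8 nowhere but r9c2 ⇒ r9c2=8.
Step 25. [r9c3∈{3}] only 3 remains possible at r9c3. So r9c3=3.
Step 26. [r2c9∈{5}] r2c9 has the single candidate 5 ⇒ r2c9=5.
Step 27. [r6c8∈{1,5}] across row 6, 5 lands solely at r6c8 ⇒ r6c8=5.
Step 28. [r5c4∈{9}] nothing but 9 survives at r5c4. So r5c4=9.
Step 29. [r7c5∈{6,7,9}] 9 has one home in row 7: r7c5. So r7c5=9.
Step 30. [r2c8∈{7}] nothing but 7 survives at r2c8, so r2c8=7.
Step 31. [r3c6∈{9}] only 9 remains possible at r3c6, so r3c6=9.
Step 32. [r2c7∈{4}] nothing but 4 survives at r2c7, so r2c7=4.
Step 33. [r6c7∈{1}] r6c7's peers cover all but 1. So r6c7=1.
Step 34. [r7c2∈{7}] nothing but 7 survives at r7c2 ⇒ r7c2=7.
Step 35. [r2c2∈{9}] nothing but 9 survives at r2c2 ⇒ r2c2=9.
Step 36. [r8c2∈{5}] r8c2 is down to just 5, so r8c2=5.
Step 37. [r9c5∈{7}] r9c5 has the single candidate 7 ⇒ r9c5=7.
Step 38. [r2c5∈{2}] nothing but 2 survives at r2c5, so r2c5=2.
Step 39. [r7c1∈{1}] only 1 remains possible at r7c1 ⇒ r7c1=1.
Step 40. [r6c9∈{9}] only 9 remains possible at r6c9 ⇒ r6c9=9.
Step 41. [r7c3∈{6}] r7c3 is down to just 6, so r7c3=6.
Step 42. [r1c9∈{3}] r1c9 has the single candidate 3, so r1c9=3.
Step 43. [r7c4∈{3}] r7c4 has the single candidate 3. So r7c4=3.
Step 44. [r7c8∈{8}] only 8 remains possible at r7c8. So r7c8=8.
Step 45. [r9c4∈{4}] only 4 remains possible at r9c4. So r9c4=4.
Step 46. [r8c5∈{6}] only 6 remains possible at r8c5 ⇒ r8c5=6.
Step 47. [r4c6∈{7}] nothing but 7 survives at r4c6. So r4c6=7.
Step 48. [r3c9∈{6}] r3c9's peers cover all but 6. So r3c9=6.
Step 49. [r4c9∈{8}] r4c9 has the single candidate 8 ⇒ r4c9=8.
Step 50. [r3c8∈{1}] r3c8 has the single candidate 1. So r3c8=1.
Step 51. [r6c3∈{2}] only 2 remains possible at r6c3 ⇒ r6c3=2.
Step 52. [r3c1∈{4}] r3c1's peers cover all but 4, so r3c1=4.

Answer: 6 2 5 7 4 1 8 9 3 / 8 9 1 6 2 3 4 7 5 / 4 3 7 5 8 9 2 1 6 / 3 1 9 2 5 7 6 4 8 / 5 6 8 9 1 4 3 2 7 / 7 4 2 8 3 6 1 5 9 / 1 7 6 3 9 2 5 8 4 / 9 5 4 1 6 8 7 3 2 / 2 8 3 4 7 5 9 6 1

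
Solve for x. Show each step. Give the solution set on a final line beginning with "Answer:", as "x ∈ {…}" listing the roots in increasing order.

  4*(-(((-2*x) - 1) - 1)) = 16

Step 1. [4*(-(((-2*x) - 1) - 1)) = 16] LHS = 4·(…); ÷4 both sides ⇒ div: -(((-2*x) - 1) - 1) = 4.
Step 2. [-(((-2*x) - 1) - 1) = 4] flip signs both sides. So neg: ((-2*x) - 1) - 1 = -4.
Step 3. [((-2*x) - 1) - 1 = -4] 1 comes off first (add 1) ⇒ sub: (-2*x) - 1 = -3.
Step 4. [(-2*x) - 1 = -3] peel the -1: add 1 from each side ⇒ sub: -2*x = -2.
Step 5. [-2*x = -2] divide by the outer -2 ⇒ div: x = 1.

Answer: x ∈ {1}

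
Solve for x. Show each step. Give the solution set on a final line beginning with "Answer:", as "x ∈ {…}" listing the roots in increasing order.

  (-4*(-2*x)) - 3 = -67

Step 1. [(-4*(-2*x)) - 3 = -67] add 3: x sits inside (… - 3), so sub: -4*(-2*x) = -64.
Step 2. [-4*(-2*x) = -64] -4 out front; divide by -4. So div: -2*x = 16.
Step 3. [-2*x = 16] leading coefficient -2: divide by -2, so div: x = -8.

Answer: x ∈ {-8}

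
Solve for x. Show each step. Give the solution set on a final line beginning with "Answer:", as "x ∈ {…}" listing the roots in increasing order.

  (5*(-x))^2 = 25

Step 1. [(5*(-x))^2 = 25] 25 ≥ 0, LHS is (·)² — take ±√. So sqrt: 5*(-x) = 5 or -5.
Step 2. [5*(-x) = 5 or -5] leading coefficient 5: divide by 5. So div: -x = 1 or -1.
Step 3. [-x = 1 or -1] flip signs both sides, so neg: x = -1 or 1.

Answer: x ∈ {-1, 1}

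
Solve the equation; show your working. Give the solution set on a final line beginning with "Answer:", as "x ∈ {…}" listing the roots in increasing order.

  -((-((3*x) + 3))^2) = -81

Step 1. [-((-((3*x) + 3))^2) = -81] flip signs both sides ⇒ neg: (-((3*x) + 3))^2 = 81.
Step 2. [(-((3*x) + 3))^2 = 81] 81 ≥ 0, LHS is (·)² — take ±√, so sqrt: -((3*x) + 3) = 9 or -9.
Step 3. [-((3*x) + 3) = 9 or -9] leading − — multiply by −1. So neg: (3*x) + 3 = -9 or 9.
Step 4. [(3*x) + 3 = -9 or 9] 3 divides every term; factor it out, so factor: x + 1 = -3 or 3.
Step 5. [x + 1 = -3 or 3] peel the +1: subtract 1 from each side, so sub: x = -4 or 2.

Answer: x ∈ {-4, 2}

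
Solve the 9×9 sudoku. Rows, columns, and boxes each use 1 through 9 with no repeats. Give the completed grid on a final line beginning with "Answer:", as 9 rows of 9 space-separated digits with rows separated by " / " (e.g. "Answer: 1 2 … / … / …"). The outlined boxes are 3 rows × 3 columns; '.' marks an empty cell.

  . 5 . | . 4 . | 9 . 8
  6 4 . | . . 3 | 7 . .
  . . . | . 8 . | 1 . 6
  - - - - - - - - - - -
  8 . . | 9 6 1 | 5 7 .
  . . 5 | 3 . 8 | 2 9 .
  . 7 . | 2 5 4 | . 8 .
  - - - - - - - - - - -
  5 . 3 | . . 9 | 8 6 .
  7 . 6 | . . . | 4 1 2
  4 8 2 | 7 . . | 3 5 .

Step 1. [r5c1∈{1}] r5c1 has the single candidate 1. So r5c1=1.
Step 2. [r6c3∈{9}] only 9 remains possible at r6c3, so r6c3=9.
Step 3. [r6c1∈{3}] r6c1 is down to just 3. So r6c1=3.
Step 4. [r1c1∈{2}] r1c1's peers cover all but 2, so r1c1=2.
Step 5. [r3c6∈{2,5,7}] r3c6 is the only open cell in col 6 admitting 2 ⇒ r3c6=2.
Step 6. [r9c5∈{1}] r9c5 has the single candidate 1 ⇒ r9c5=1.
Step 7. [r1c4∈{1,6}] 6 has one home in col 4: r1c4. So r1c4=6.
Step 8. [r1c3∈{1,7}] row 1 places 1 nowhere but r1c3 ⇒ r1c3=1.
Step 9. [r3c2∈{3,9}] across col 2, 3 lands solely at r3c2. So r3c2=3.
Step 10. [r3c4∈{5}] r3c4 has the single candidate 5, so r3c4=5.
Step 11. [r5c9∈{4}] r5c9 is down to just 4. So r5c9=4.
Step 12. [r4c2∈{2}] only 2 remains possible at r4c2, so r4c2=2.
Step 13. [r6c7∈{6}] r6c7 has the single candidate 6. So r6c7=6.
Step 14. [r9c9∈{9}] only 9 remains possible at r9c9. So r9c9=9.
Step 15. [r8c6∈{5}] r8c6 has the single candidate 5, so r8c6=5.
Step 16. [r8c4∈{8}] r8c4's peers cover all but 8, so r8c4=8.
Step 17. [r8c2∈{9}] r8c2 is down to just 9 ⇒ r8c2=9.
Step 18. [r2c4∈{1}] only 1 remains possible at r2c4, so r2c4=1.
Step 19. [r4c9∈{3}] nothing but 3 survives at r4c9. So r4c9=3.
Step 20. [r2c5∈{9}] only 9 remains possible at r2c5 ⇒ r2c5=9.
Step 21. [r7c9∈{7}] only 7 remains possible at r7c9, so r7c9=7.
Step 22. [r1c8∈{3}] only 3 remains possible at r1c8. So r1c8=3.
Step 23. [r3c8∈{4}] r3c8's peers cover all but 4. So r3c8=4.
Step 24. [r6c9∈{1}] nothing but 1 survives at r6c9. So r6c9=1.
Step 25. [r3c3∈{7}] r3c3 has the single candidate 7. So r3c3=7.
Step 26. [r3c1∈{9}] r3c1 is down to just 9. So r3c1=9.
Step 27. [r9c6∈{6}] r9c6 is down to just 6. So r9c6=6.
Step 28. [r2c9∈{5}] only 5 remains possible at r2c9 ⇒ r2c9=5.
Step 29. [r1c6∈{7}] nothing but 7 survives at r1c6 ⇒ r1c6=7.
Step 30. [r7c4∈{4}] r7c4's peers cover all but 4, so r7c4=4.
Step 31. [r5c2∈{6}] r5c2 is down to just 6, so r5c2=6.
Step 32. [r5c5∈{7}] nothing but 7 survives at r5c5 ⇒ r5c5=7.
Step 33. [r2c8∈{2}] nothing but 2 survives at r2c8. So r2c8=2.
Step 34. [r7c5∈{2}] only 2 remains possible at r7c5 ⇒ r7c5=2.
Step 35. [r8c5∈{3}] r8c5 has the single candidate 3 ⇒ r8c5=3.
Step 36. [r7c2∈{1}] r7c2 is down to just 1 ⇒ r7c2=1.
Step 37. [r4c3∈{4}] r4c3 has the single candidate 4, so r4c3=4.
Step 38. [r2c3∈{8}] r2c3's peers cover all but 8. So r2c3=8.

Answer: 2 5 1 6 4 7 9 3 8 / 6 4 8 1 9 3 7 2 5 / 9 3 7 5 8 2 1 4 6 / 8 2 4 9 6 1 5 7 3 / 1 6 5 3 7 8 2 9 4 / 3 7 9 2 5 4 6 8 1 / 5 1 3 4 2 9 8 6 7 / 7 9 6 8 3 5 4 1 2 / 4 8 2 7 1 6 3 5 9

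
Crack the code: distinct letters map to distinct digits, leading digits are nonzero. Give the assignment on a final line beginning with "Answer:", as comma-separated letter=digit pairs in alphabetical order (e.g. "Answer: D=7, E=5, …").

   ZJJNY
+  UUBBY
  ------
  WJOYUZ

Step 1. [col 1: Y + Y ≡ Z (mod 10)] no forcing yet in column 1 (carry-in 0); Y=3 is free and consistent — try it ⇒ Y=3.
Step 2. [W] adding two 5-digit numbers gives at most 5+1 digits, and here it does — W is that final carry and must be 1. So W=1.
Step 3. [col 1: Y + Y ≡ Z (mod 10)] from column 1 (Y=3, carry-in 0, digits 1,3 already taken and all letters distinct): Z must equal 6 ⇒ Z=6.
Step 4. [col 2: N + B ≡ U (mod 10)] no forcing yet in column 2 (carry-in 0); N=9 is free and consistent — try it. So N=9.
Step 5. [col 2: N + B ≡ U (mod 10)] no forcing yet in column 2 (carry-in 0); B=8 is free and consistent — try it ⇒ B=8.
Step 6. [col 2: N + B ≡ U (mod 10)] column 2 reads N+B+carry(0)=U with N=9, B=8; with digits 1,3,6,8,9 already taken and all letters distinct, the only value for U is 7 ⇒ U=7.
Step 7. [col 3: J + B ≡ Y (mod 10)] in column 3 we have J+B≡Y with carry-in 1; given B=8, Y=3 and digits 1,3,6,7,8,9 already taken and all letters distinct, that pins J to 4, so J=4.
Step 8. [col 4: J + U ≡ O (mod 10)] from column 4 (J=4, U=7, carry-in 1, digits 1,3,4,6,7,8,9 already taken and all letters distinct): O must equal 2, so O=2.

Answer: B=8, J=4, N=9, O=2, U=7, W=1, Y=3, Z=6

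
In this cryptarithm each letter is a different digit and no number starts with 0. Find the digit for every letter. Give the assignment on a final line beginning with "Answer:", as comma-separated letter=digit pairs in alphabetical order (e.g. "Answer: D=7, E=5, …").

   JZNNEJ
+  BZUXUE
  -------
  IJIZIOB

Step 1. [col 1: J + E ≡ B (mod 10)] B=9 is one option consistent with column 1 (J + E ≡ B (mod 10), carry-in 0) — take it, so B=9.
Step 2. [col 1: J + E ≡ B (mod 10)] no forcing yet in column 1 (carry-in 0); E=2 is free and consistent — try it ⇒ E=2.
Step 3. [col 1: J + E ≡ B (mod 10)] in column 1 we have J+E≡B with carry-in 0; given E=2, B=9 and digits 2,9 already taken and all letters distinct, that pins J to 7. So J=7.
Step 4. [I] I is the leading digit of a 7-digit sum of two 6-digit numbers; the final carry is exactly 1, so I=1.
Step 5. [col 2: E + U ≡ O (mod 10)] O=0 is one option consistent with column 2 (E + U ≡ O (mod 10), carry-in 0) — take it ⇒ O=0.
Step 6. [col 2: E + U ≡ O (mod 10)] in column 2 we have E+U≡O with carry-in 0; given E=2, O=0 and digits 0,1,2,7,9 already taken and all letters distinct, that pins U to 8. So U=8.
Step 7. [col 3: N + X ≡ I (mod 10)] column 3 (N + X ≡ I (mod 10), carry-in 1) doesn't pin N yet; pick N=6 and continue ⇒ N=6.
Step 8. [col 3: N + X ≡ I (mod 10)] in column 3 we have N+X≡I with carry-in 1; given N=6, I=1 and digits 0,1,2,6,7,8,9 already taken and all letters distinct, that pins X to 4 ⇒ X=4.
Step 9. [col 4: N + U ≡ Z (mod 10)] column 4: given N=6, U=8, carry-in 1, and digits 0,1,2,4,6,7,8,9 already taken and all letters distinct, N+U≡Z (mod 10) forces Z=5 ⇒ Z=5.

Answer: B=9, E=2, I=1, J=7, N=6, O=0, U=8, X=4, Z=5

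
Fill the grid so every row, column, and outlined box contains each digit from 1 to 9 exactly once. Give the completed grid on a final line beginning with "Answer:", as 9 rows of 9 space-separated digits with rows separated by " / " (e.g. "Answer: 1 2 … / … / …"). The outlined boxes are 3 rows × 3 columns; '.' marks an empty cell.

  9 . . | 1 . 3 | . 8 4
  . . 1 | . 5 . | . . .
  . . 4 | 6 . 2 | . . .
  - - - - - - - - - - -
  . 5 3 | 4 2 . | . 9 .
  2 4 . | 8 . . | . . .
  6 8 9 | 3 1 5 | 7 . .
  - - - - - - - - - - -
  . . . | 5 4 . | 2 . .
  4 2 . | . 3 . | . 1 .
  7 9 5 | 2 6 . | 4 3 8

Step 1. [r4c6∈{6,7}] in row 4, 7 fits only at r4c6. So r4c6=7.
Step 2. [r1c7∈{5,6}] r1c7 is the only open cell in row 1 admitting 5 ⇒ r1c7=5.
Step 3. [r3c8∈{7}] only 7 remains possible at r3c8. So r3c8=7.
Step 4. [r7c8∈{6}] r7c8's peers cover all but 6, so r7c8=6.
Step 5. [r3c2∈{3}] nothing but 3 survives at r3c2, so r3c2=3.
Step 6. [r8c7∈{9}] r8c7 is down to just 9 ⇒ r8c7=9.
Step 7. [r2c4∈{7,9}] col 4 places 9 nowhere but r2c4, so r2c4=9.
Step 8. [r4c1∈{1}] r4c1 is down to just 1. So r4c1=1.
Step 9. [r4c9∈{6}] r4c9 is down to just 6. So r4c9=6.
Step 10. [r8c6∈{8}] r8c6 has the single candidate 8, so r8c6=8.
Step 11. [r2c2∈{6,7}] in row 2, 7 fits only at r2c2 ⇒ r2c2=7.
Step 12. [r2c1∈{8}] r2c1's peers cover all but 8. So r2c1=8.
Step 13. [r3c7∈{1}] r3c7 has the single candidate 1 ⇒ r3c7=1.
Step 14. [r2c8∈{2}] r2c8 has the single candidate 2, so r2c8=2.
Step 15. [r8c9∈{5,7}] r8c9 is the only open cell in row 8 admitting 5 ⇒ r8c9=5.
Step 16. [r7c6∈{1,9}] r7c6 is the only open cell in row 7 admitting 9. So r7c6=9.
Step 17. [r5c7∈{3}] r5c7 is down to just 3, so r5c7=3.
Step 18. [r1c3∈{2,6}] r1c3 is the only open cell in row 1 admitting 2, so r1c3=2.
Step 19. [r1c2∈{6}] r1c2 has the single candidate 6, so r1c2=6.
Step 20. [r5c9∈{1}] r5c9 is down to just 1, so r5c9=1.
Step 21. [r7c1∈{3}] only 3 remains possible at r7c1. So r7c1=3.
Step 22. [r9c6∈{1}] only 1 remains possible at r9c6 ⇒ r9c6=1.
Step 23. [r5c6∈{6}] r5c6's peers cover all but 6 ⇒ r5c6=6.
Step 24. [r7c3∈{8}] only 8 remains possible at r7c3 ⇒ r7c3=8.
Step 25. [r2c6∈{4}] r2c6's peers cover all but 4, so r2c6=4.
Step 26. [r6c8∈{4}] only 4 remains possible at r6c8 ⇒ r6c8=4.
Step 27. [r4c7∈{8}] r4c7 is down to just 8. So r4c7=8.
Step 28. [r5c8∈{5}] r5c8 has the single candidate 5, so r5c8=5.
Step 29. [r7c9∈{7}] only 7 remains possible at r7c9 ⇒ r7c9=7.
Step 30. [r8c4∈{7}] r8c4 is down to just 7 ⇒ r8c4=7.
Step 31. [r2c7∈{6}] nothing but 6 survives at r2c7, so r2c7=6.
Step 32. [r7c2∈{1}] only 1 remains possible at r7c2 ⇒ r7c2=1.
Step 33. [r3c1∈{5}] only 5 remains possible at r3c1 ⇒ r3c1=5.
Step 34. [r1c5∈{7}] r1c5's peers cover all but 7 ⇒ r1c5=7.
Step 35. [r3c9∈{9}] r3c9 has the single candidate 9, so r3c9=9.
Step 36. [r6c9∈{2}] r6c9 has the single candidate 2, so r6c9=2.
Step 37. [r5c5∈{9}] r5c5's peers cover all but 9 ⇒ r5c5=9.
Step 38. [r8c3∈{6}] nothing but 6 survives at r8c3, so r8c3=6.
Step 39. [r2c9∈{3}] r2c9 has the single candidate 3, so r2c9=3.
Step 40. [r3c5∈{8}] r3c5's peers cover all but 8 ⇒ r3c5=8.
Step 41. [r5c3∈{7}] r5c3 is down to just 7. So r5c3=7.

Answer: 9 6 2 1 7 3 5 8 4 / 8 7 1 9 5 4 6 2 3 / 5 3 4 6 8 2 1 7 9 / 1 5 3 4 2 7 8 9 6 / 2 4 7 8 9 6 3 5 1 / 6 8 9 3 1 5 7 4 2 / 3 1 8 5 4 9 2 6 7 / 4 2 6 7 3 8 9 1 5 / 7 9 5 2 6 1 4 3 8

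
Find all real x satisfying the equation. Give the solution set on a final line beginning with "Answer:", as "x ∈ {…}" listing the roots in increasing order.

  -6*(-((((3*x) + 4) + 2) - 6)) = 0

Step 1. [-6*(-((((3*x) + 4) + 2) - 6)) = 0] leading coefficient -6: divide by -6, so div: -((((3*x) + 4) + 2) - 6) = 0.
Step 2. [-((((3*x) + 4) + 2) - 6) = 0] leading − — multiply by −1, so neg: (((3*x) + 4) + 2) - 6 = 0.
Step 3. [(((3*x) + 4) + 2) - 6 = 0] -6 is outermost — add 6 both sides ⇒ sub: ((3*x) + 4) + 2 = 6.
Step 4. [((3*x) + 4) + 2 = 6] 2 comes off first (subtract 2), so sub: (3*x) + 4 = 4.
Step 5. [(3*x) + 4 = 4] subtract 4: x sits inside (… + 4), so sub: 3*x = 0.
Step 6. [3*x = 0] 3 out front; divide by 3. So div: x = 0.

Answer: x ∈ {0}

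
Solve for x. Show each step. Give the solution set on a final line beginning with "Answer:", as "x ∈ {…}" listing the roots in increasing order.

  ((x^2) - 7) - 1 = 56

Step 1. [((x^2) - 7) - 1 = 56] -1 is outermost — add 1 both sides ⇒ sub: (x^2) - 7 = 57.
Step 2. [(x^2) - 7 = 57] the outer -7 inverts by adding 7, so sub: x^2 = 64.
Step 3. [x^2 = 64] 64 ≥ 0, LHS is (·)² — take ±√. So sqrt: x = 8 or -8.

Answer: x ∈ {-8, 8}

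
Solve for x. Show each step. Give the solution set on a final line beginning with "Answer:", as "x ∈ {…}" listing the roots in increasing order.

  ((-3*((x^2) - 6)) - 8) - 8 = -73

Step 1. [((-3*((x^2) - 6)) - 8) - 8 = -73] the outer -8 inverts by adding 8 ⇒ sub: (-3*((x^2) - 6)) - 8 = -65.
Step 2. [(-3*((x^2) - 6)) - 8 = -65] 8 comes off first (add 8), so sub: -3*((x^2) - 6) = -57.
Step 3. [-3*((x^2) - 6) = -57] divide by the outer -3. So div: (x^2) - 6 = 19.
Step 4. [(x^2) - 6 = 19] add 6: x sits inside (… - 6), so sub: x^2 = 25.
Step 5. [x^2 = 25] √ both sides: 25 ≥ 0 gives two branches. So sqrt: x = 5 or -5.

Answer: x ∈ {-5, 5}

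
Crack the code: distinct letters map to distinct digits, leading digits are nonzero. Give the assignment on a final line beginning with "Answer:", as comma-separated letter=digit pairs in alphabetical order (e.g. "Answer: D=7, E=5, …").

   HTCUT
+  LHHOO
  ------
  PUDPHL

Step 1. [P] the sum has 6 digits but both addends have 5; that extra leading digit P is the final carry, namely 1, so P=1.
Step 2. [col 1: T + O ≡ L (mod 10)] O=2 is one option consistent with column 1 (T + O ≡ L (mod 10), carry-in 0) — take it, so O=2.
Step 3. [col 1: T + O ≡ L (mod 10)] no forcing yet in column 1 (carry-in 0); T=5 is free and consistent — try it ⇒ T=5.
Step 4. [col 1: T + O ≡ L (mod 10)] in column 1 we have T+O≡L with carry-in 0; given T=5, O=2 and digits 1,2,5 already taken and all letters distinct, that pins L to 7 ⇒ L=7.
Step 5. [col 2: U + O ≡ H (mod 10)] U=6 is one option consistent with column 2 (U + O ≡ H (mod 10), carry-in 0) — take it, so U=6.
Step 6. [col 2: U + O ≡ H (mod 10)] from column 2 (U=6, O=2, carry-in 0, digits 1,2,5,6,7 already taken and all letters distinct): H must equal 8 ⇒ H=8.
Step 7. [col 3: C + H ≡ P (mod 10)] from column 3 (H=8, P=1, carry-in 0, digits 1,2,5,6,7,8 already taken and all letters distinct): C must equal 3. So C=3.
Step 8. [col 4: T + H ≡ D (mod 10)] in column 4 we have T+H≡D with carry-in 1; given T=5, H=8 and digits 1,2,3,5,6,7,8 already taken and all letters distinct, that pins D to 4 ⇒ D=4.

Answer: C=3, D=4, H=8, L=7, O=2, P=1, T=5, U=6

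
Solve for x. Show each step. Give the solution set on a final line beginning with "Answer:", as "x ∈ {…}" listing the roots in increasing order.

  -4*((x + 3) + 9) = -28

Step 1. [-4*((x + 3) + 9) = -28] divide by the outer -4 ⇒ div: (x + 3) + 9 = 7.
Step 2. [(x + 3) + 9 = 7] peel the +9: subtract 9 from each side ⇒ sub: x + 3 = -2.
Step 3. [x + 3 = -2] peel the +3: subtract 3 from each side, so sub: x = -5.

Answer: x ∈ {-5}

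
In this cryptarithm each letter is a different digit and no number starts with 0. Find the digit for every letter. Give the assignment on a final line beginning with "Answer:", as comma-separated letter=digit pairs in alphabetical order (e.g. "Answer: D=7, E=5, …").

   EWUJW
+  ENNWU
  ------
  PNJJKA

Step 1. [col 1: W + U ≡ A (mod 10)] U=5 is one option consistent with column 1 (W + U ≡ A (mod 10), carry-in 0) — take it, so U=5.
Step 2. [col 1: W + U ≡ A (mod 10)] no forcing yet in column 1 (carry-in 0); W=4 is free and consistent — try it, so W=4.
Step 3. [P] P is the leading digit of a 6-digit sum of two 5-digit numbers; the final carry is exactly 1 ⇒ P=1.
Step 4. [col 1: W + U ≡ A (mod 10)] column 1 reads W+U+carry(0)=A with W=4, U=5; with digits 1,4,5 already taken and all letters distinct, the only value for A is 9 ⇒ A=9.
Step 5. [col 2: J + W ≡ K (mod 10)] J=2 is one option consistent with column 2 (J + W ≡ K (mod 10), carry-in 0) — take it. So J=2.
Step 6. [col 2: J + W ≡ K (mod 10)] column 2: given J=2, W=4, carry-in 0, and digits 1,2,4,5,9 already taken and all letters distinct, J+W≡K (mod 10) forces K=6. So K=6.
Step 7. [col 3: U + N ≡ J (mod 10)] column 3 reads U+N+carry(0)=J with U=5, J=2; with digits 1,2,4,5,6,9 already taken and all letters distinct, the only value for N is 7, so N=7.
Step 8. [col 5: E + E ≡ N (mod 10)] no forcing yet in column 5 (carry-in 1); E=8 is free and consistent — try it, so E=8.

Answer: A=9, E=8, J=2, K=6, N=7, P=1, U=5, W=4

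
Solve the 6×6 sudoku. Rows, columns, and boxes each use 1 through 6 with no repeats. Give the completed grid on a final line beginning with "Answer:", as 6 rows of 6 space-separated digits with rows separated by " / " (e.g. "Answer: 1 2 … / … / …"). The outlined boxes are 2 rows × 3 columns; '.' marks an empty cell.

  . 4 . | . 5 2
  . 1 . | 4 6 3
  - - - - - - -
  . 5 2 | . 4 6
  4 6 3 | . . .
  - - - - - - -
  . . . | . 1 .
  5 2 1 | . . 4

Step 1. [r5c4∈{2,3,5,6}] in row 5, 2 fits only at r5c4 ⇒ r5c4=2.
Step 2. [r4c6∈{1,5}] across col 6, 1 lands solely at r4c6 ⇒ r4c6=1.
Step 3. [r1c1∈{3,6}] across row 1, 3 lands solely at r1c1, so r1c1=3.
Step 4. [r1c3∈{6}] r1c3 is down to just 6 ⇒ r1c3=6.
Step 5. [r3c4∈{3}] nothing but 3 survives at r3c4. So r3c4=3.
Step 6. [r5c3∈{4}] only 4 remains possible at r5c3, so r5c3=4.
Step 7. [r4c5∈{2}] r4c5 has the single candidate 2, so r4c5=2.
Step 8. [r1c4∈{1}] r1c4's peers cover all but 1 ⇒ r1c4=1.
Step 9. [r5c6∈{5}] r5c6 has the single candidate 5. So r5c6=5.
Step 10. [r2c1∈{2}] only 2 remains possible at r2c1. So r2c1=2.
Step 11. [r5c1∈{6}] r5c1 has the single candidate 6 ⇒ r5c1=6.
Step 12. [r4c4∈{5}] nothing but 5 survives at r4c4. So r4c4=5.
Step 13. [r6c5∈{3}] r6c5 is down to just 3. So r6c5=3.
Step 14. [r5c2∈{3}] nothing but 3 survives at r5c2 ⇒ r5c2=3.
Step 15. [r2c3∈{5}] r2c3 is down to just 5, so r2c3=5.
Step 16. [r6c4∈{6}] r6c4 has the single candidate 6 ⇒ r6c4=6.
Step 17. [r3c1∈{1}] r3c1's peers cover all but 1. So r3c1=1.

Answer: 3 4 6 1 5 2 / 2 1 5 4 6 3 / 1 5 2 3 4 6 / 4 6 3 5 2 1 / 6 3 4 2 1 5 / 5 2 1 6 3 4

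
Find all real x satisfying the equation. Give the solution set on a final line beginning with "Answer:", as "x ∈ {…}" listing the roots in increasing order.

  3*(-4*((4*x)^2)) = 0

Step 1. [3*(-4*((4*x)^2)) = 0] leading coefficient 3: divide by 3 ⇒ div: -4*((4*x)^2) = 0.
Step 2. [-4*((4*x)^2) = 0] divide by the outer -4, so div: (4*x)^2 = 0.
Step 3. [(4*x)^2 = 0] LHS squared, RHS 0 ≥ 0: apply √ (±) ⇒ sqrt: 4*x = 0.
Step 4. [4*x = 0] 4 out front; divide by 4. So div: x = 0.

Answer: x ∈ {0}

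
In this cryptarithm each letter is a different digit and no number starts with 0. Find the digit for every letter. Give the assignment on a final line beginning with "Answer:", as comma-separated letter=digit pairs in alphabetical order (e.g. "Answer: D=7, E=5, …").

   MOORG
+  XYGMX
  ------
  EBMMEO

Step 1. [col 1: G + X ≡ O (mod 10)] G=4 is one option consistent with column 1 (G + X ≡ O (mod 10), carry-in 0) — take it ⇒ G=4.
Step 2. [E] E is the leading digit of a 6-digit sum of two 5-digit numbers; the final carry is exactly 1, so E=1.
Step 3. [col 1: G + X ≡ O (mod 10)] column 1 (G + X ≡ O (mod 10), carry-in 0) doesn't pin O yet; pick O=3 and continue, so O=3.
Step 4. [col 1: G + X ≡ O (mod 10)] column 1 reads G+X+carry(0)=O with G=4, O=3; with digits 1,3,4 already taken and all letters distinct, the only value for X is 9. So X=9.
Step 5. [col 2: R + M ≡ E (mod 10)] column 2 (R + M ≡ E (mod 10), carry-in 1) doesn't pin M yet; pick M=8 and continue, so M=8.
Step 6. [col 2: R + M ≡ E (mod 10)] from column 2 (M=8, E=1, carry-in 1, digits 1,3,4,8,9 already taken and all letters distinct): R must equal 2, so R=2.
Step 7. [col 4: O + Y ≡ M (mod 10)] in column 4 we have O+Y≡M with carry-in 0; given O=3, M=8 and digits 1,2,3,4,8,9 already taken and all letters distinct, that pins Y to 5 ⇒ Y=5.
Step 8. [col 5: M + X ≡ B (mod 10)] column 5 reads M+X+carry(0)=B with M=8, X=9; with digits 1,2,3,4,5,8,9 already taken and all letters distinct, the only value for B is 7. So B=7.

Answer: B=7, E=1, G=4, M=8, O=3, R=2, X=9, Y=5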